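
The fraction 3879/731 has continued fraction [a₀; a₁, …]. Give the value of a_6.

3879 = 5·731 + 224, so a_0 = 5
731 = 3·224 + 59, so a_1 = 3
224 = 3·59 + 47, so a_2 = 3
59 = 1·47 + 12, so a_3 = 1
47 = 3·12 + 11, so a_4 = 3
12 = 1·11 + 1, so a_5 = 1
11 = 11·1 + 0, so a_6 = 11

11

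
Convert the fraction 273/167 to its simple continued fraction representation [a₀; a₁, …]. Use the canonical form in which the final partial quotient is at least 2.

273 ÷ 167 → quotient 1, remainder 106
167 ÷ 106 → quotient 1, remainder 61
106 ÷ 61 → quotient 1, remainder 45
61 ÷ 45 → quotient 1, remainder 16
45 ÷ 16 → quotient 2, remainder 13
16 ÷ 13 → quotient 1, remainder 3
13 ÷ 3 → quotient 4, remainder 1
3 ÷ 1 → quotient 3, remainder 0

[1; 1, 1, 1, 2, 1, 4, 3]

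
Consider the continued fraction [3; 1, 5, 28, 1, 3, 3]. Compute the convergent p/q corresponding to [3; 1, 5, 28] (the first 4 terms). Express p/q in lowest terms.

648/169

a_0 = 3: 3/1
a_1 = 1: 4/1
a_2 = 5: 23/6
a_3 = 28: 648/169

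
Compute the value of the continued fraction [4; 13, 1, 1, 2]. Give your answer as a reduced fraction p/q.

a_0 = 4: 4/1
a_1 = 13: 53/13
a_2 = 1: 57/14
a_3 = 1: 110/27
a_4 = 2: 277/68

277/68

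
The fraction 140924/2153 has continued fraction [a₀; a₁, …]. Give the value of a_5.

3

140924 ÷ 2153 → quotient 65, remainder 979
2153 ÷ 979 → quotient 2, remainder 195
979 ÷ 195 → quotient 5, remainder 4
195 ÷ 4 → quotient 48, remainder 3
4 ÷ 3 → quotient 1, remainder 1
3 ÷ 1 → quotient 3, remainder 0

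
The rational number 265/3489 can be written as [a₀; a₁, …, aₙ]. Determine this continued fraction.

[0; 13, 6, 44]

265 = 0·3489 + 265, so a_0 = 0
3489 = 13·265 + 44, so a_1 = 13
265 = 6·44 + 1, so a_2 = 6
44 = 44·1 + 0, so a_3 = 44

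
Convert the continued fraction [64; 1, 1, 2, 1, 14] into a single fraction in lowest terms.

6651/103

Start with 14.
1 + 1/(14/1) = 1 + 1/14 = 15/14
2 + 1/(15/14) = 2 + 14/15 = 44/15
1 + 1/(44/15) = 1 + 15/44 = 59/44
1 + 1/(59/44) = 1 + 44/59 = 103/59
64 + 1/(103/59) = 64 + 59/103 = 6651/103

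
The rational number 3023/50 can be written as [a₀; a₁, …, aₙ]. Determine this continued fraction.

[60; 2, 5, 1, 3]

⌊3023/50⌋ = 60, remainder 23
⌊50/23⌋ = 2, remainder 4
⌊23/4⌋ = 5, remainder 3
⌊4/3⌋ = 1, remainder 1
⌊3/1⌋ = 3, remainder 0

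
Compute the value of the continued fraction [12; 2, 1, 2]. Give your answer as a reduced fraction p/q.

99/8

Compute successive convergents:
a_0 = 12: 12/1
a_1 = 2: 25/2
a_2 = 1: 37/3
a_3 = 2: 99/8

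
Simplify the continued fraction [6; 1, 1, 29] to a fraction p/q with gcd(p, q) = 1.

Starting at the tail and folding back:
Start with 29.
1 + 1/(29/1) = 1 + 1/29 = 30/29
1 + 1/(30/29) = 1 + 29/30 = 59/30
6 + 1/(59/30) = 6 + 30/59 = 384/59

384/59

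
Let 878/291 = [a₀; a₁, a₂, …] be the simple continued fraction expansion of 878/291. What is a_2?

5

Repeatedly divide and take the remainder:
⌊878/291⌋ = 3, remainder 5
⌊291/5⌋ = 58, remainder 1
⌊5/1⌋ = 5, remainder 0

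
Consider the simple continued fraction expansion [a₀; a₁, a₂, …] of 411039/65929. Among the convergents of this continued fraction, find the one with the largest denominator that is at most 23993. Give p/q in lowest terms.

29396/4715

a_0 = 6: 6/1  (≤ bound)
a_1 = 4: 25/4  (≤ bound)
a_2 = 3: 81/13  (≤ bound)
a_3 = 1: 106/17  (≤ bound)
a_4 = 4: 505/81  (≤ bound)
a_5 = 57: 28891/4634  (≤ bound)
a_6 = 1: 29396/4715  (≤ bound)
a_7 = 13: 411039/65929  (> 23993, stop)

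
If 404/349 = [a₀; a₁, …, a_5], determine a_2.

2

404 = 1·349 + 55, so a_0 = 1
349 = 6·55 + 19, so a_1 = 6
55 = 2·19 + 17, so a_2 = 2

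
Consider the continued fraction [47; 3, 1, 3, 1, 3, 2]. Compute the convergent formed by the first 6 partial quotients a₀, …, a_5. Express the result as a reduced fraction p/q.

Start with 3.
1 + 1/(3/1) = 1 + 1/3 = 4/3
3 + 1/(4/3) = 3 + 3/4 = 15/4
1 + 1/(15/4) = 1 + 4/15 = 19/15
3 + 1/(19/15) = 3 + 15/19 = 72/19
47 + 1/(72/19) = 47 + 19/72 = 3403/72

3403/72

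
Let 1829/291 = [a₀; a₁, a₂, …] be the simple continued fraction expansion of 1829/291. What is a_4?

1829 = 6·291 + 83, so a_0 = 6
291 = 3·83 + 42, so a_1 = 3
83 = 1·42 + 41, so a_2 = 1
42 = 1·41 + 1, so a_3 = 1
41 = 41·1 + 0, so a_4 = 41

41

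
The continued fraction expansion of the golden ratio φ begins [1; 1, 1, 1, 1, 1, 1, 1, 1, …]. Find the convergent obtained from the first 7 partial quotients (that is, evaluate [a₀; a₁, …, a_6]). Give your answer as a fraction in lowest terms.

Build up convergents one term at a time:
a_0 = 1: 1/1
a_1 = 1: 2/1
a_2 = 1: 3/2
a_3 = 1: 5/3
a_4 = 1: 8/5
a_5 = 1: 13/8
a_6 = 1: 21/13

21/13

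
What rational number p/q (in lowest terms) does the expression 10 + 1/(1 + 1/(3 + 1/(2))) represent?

Start with 2.
3 + 1/(2/1) = 3 + 1/2 = 7/2
1 + 1/(7/2) = 1 + 2/7 = 9/7
10 + 1/(9/7) = 10 + 7/9 = 97/9

97/9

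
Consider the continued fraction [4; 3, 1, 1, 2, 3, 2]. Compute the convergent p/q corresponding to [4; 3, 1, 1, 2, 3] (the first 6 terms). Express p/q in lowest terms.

261/61

Build up convergents one term at a time:
a_0 = 4: 4/1
a_1 = 3: 13/3
a_2 = 1: 17/4
a_3 = 1: 30/7
a_4 = 2: 77/18
a_5 = 3: 261/61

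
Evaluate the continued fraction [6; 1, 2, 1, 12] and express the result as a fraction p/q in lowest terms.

a_0 = 6: 6/1
a_1 = 1: 7/1
a_2 = 2: 20/3
a_3 = 1: 27/4
a_4 = 12: 344/51

344/51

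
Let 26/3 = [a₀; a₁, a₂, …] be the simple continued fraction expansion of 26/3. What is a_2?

2

26 = 8·3 + 2, so a_0 = 8
3 = 1·2 + 1, so a_1 = 1
2 = 2·1 + 0, so a_2 = 2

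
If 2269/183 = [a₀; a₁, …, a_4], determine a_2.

2269 ÷ 183 → quotient 12, remainder 73
183 ÷ 73 → quotient 2, remainder 37
73 ÷ 37 → quotient 1, remainder 36

1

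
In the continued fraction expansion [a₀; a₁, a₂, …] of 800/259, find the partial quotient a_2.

Run the Euclidean algorithm, recording each quotient:
800 = 3·259 + 23, so a_0 = 3
259 = 11·23 + 6, so a_1 = 11
23 = 3·6 + 5, so a_2 = 3

3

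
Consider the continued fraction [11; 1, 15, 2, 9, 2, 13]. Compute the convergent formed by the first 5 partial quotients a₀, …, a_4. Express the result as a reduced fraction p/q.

3737/313

Start with 9.
2 + 1/(9/1) = 2 + 1/9 = 19/9
15 + 1/(19/9) = 15 + 9/19 = 294/19
1 + 1/(294/19) = 1 + 19/294 = 313/294
11 + 1/(313/294) = 11 + 294/313 = 3737/313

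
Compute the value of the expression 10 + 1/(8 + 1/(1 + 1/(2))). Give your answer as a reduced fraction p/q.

Collapse the nested fraction from the inside out:
Start with 2.
1 + 1/(2/1) = 1 + 1/2 = 3/2
8 + 1/(3/2) = 8 + 2/3 = 26/3
10 + 1/(26/3) = 10 + 3/26 = 263/26

263/26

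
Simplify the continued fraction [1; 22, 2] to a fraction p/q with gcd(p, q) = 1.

47/45

Starting at the tail and folding back:
Start with 2.
22 + 1/(2/1) = 22 + 1/2 = 45/2
1 + 1/(45/2) = 1 + 2/45 = 47/45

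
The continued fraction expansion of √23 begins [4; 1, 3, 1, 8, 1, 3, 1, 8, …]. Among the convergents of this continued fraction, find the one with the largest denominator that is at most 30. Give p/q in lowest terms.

List convergents until the denominator exceeds the bound:
a_0 = 4: 4/1  (≤ bound)
a_1 = 1: 5/1  (≤ bound)
a_2 = 3: 19/4  (≤ bound)
a_3 = 1: 24/5  (≤ bound)
a_4 = 8: 211/44  (> 30, stop)

24/5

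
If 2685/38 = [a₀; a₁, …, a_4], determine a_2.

2685 = 70·38 + 25, so a_0 = 70
38 = 1·25 + 13, so a_1 = 1
25 = 1·13 + 12, so a_2 = 1

1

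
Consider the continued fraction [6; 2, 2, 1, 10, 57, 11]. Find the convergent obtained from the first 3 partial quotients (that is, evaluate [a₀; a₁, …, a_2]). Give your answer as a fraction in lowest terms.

Starting at the tail and folding back:
Start with 2.
2 + 1/(2/1) = 2 + 1/2 = 5/2
6 + 1/(5/2) = 6 + 2/5 = 32/5

32/5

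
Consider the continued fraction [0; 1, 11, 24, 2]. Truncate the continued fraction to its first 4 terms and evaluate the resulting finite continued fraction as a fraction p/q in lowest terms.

Collapse the nested fraction from the inside out:
Start with 24.
11 + 1/(24/1) = 11 + 1/24 = 265/24
1 + 1/(265/24) = 1 + 24/265 = 289/265
0 + 1/(289/265) = 0 + 265/289 = 265/289

265/289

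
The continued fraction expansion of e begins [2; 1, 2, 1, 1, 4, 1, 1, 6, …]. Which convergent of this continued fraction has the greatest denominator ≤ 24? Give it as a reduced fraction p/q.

a_0 = 2: 2/1  (≤ bound)
a_1 = 1: 3/1  (≤ bound)
a_2 = 2: 8/3  (≤ bound)
a_3 = 1: 11/4  (≤ bound)
a_4 = 1: 19/7  (≤ bound)
a_5 = 4: 87/32  (> 24, stop)

19/7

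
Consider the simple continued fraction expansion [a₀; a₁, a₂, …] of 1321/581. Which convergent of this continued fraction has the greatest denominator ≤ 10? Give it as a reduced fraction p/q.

16/7

a_0 = 2: 2/1  (≤ bound)
a_1 = 3: 7/3  (≤ bound)
a_2 = 1: 9/4  (≤ bound)
a_3 = 1: 16/7  (≤ bound)
a_4 = 1: 25/11  (> 10, stop)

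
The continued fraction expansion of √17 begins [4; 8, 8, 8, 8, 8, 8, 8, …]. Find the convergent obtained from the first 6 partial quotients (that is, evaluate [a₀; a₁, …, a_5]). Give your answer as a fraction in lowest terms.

Start with 8.
8 + 1/(8/1) = 8 + 1/8 = 65/8
8 + 1/(65/8) = 8 + 8/65 = 528/65
8 + 1/(528/65) = 8 + 65/528 = 4289/528
8 + 1/(4289/528) = 8 + 528/4289 = 34840/4289
4 + 1/(34840/4289) = 4 + 4289/34840 = 143649/34840

143649/34840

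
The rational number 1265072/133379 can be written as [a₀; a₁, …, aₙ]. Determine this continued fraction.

Repeatedly divide and take the remainder:
1265072 ÷ 133379 → quotient 9, remainder 64661
133379 ÷ 64661 → quotient 2, remainder 4057
64661 ÷ 4057 → quotient 15, remainder 3806
4057 ÷ 3806 → quotient 1, remainder 251
3806 ÷ 251 → quotient 15, remainder 41
251 ÷ 41 → quotient 6, remainder 5
41 ÷ 5 → quotient 8, remainder 1
5 ÷ 1 → quotient 5, remainder 0

[9; 2, 15, 1, 15, 6, 8, 5]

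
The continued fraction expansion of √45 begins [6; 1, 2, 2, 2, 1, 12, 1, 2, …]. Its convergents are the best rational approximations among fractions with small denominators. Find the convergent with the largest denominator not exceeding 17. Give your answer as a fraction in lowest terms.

a_0 = 6: 6/1  (≤ bound)
a_1 = 1: 7/1  (≤ bound)
a_2 = 2: 20/3  (≤ bound)
a_3 = 2: 47/7  (≤ bound)
a_4 = 2: 114/17  (≤ bound)
a_5 = 1: 161/24  (> 17, stop)

114/17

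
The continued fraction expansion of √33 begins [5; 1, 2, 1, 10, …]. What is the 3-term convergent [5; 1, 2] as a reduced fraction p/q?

17/3

Starting at the tail and folding back:
Start with 2.
1 + 1/(2/1) = 1 + 1/2 = 3/2
5 + 1/(3/2) = 5 + 2/3 = 17/3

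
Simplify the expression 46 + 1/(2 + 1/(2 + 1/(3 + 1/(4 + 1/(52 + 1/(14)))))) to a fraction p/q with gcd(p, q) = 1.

2480898/53455

Start with 14.
52 + 1/(14/1) = 52 + 1/14 = 729/14
4 + 1/(729/14) = 4 + 14/729 = 2930/729
3 + 1/(2930/729) = 3 + 729/2930 = 9519/2930
2 + 1/(9519/2930) = 2 + 2930/9519 = 21968/9519
2 + 1/(21968/9519) = 2 + 9519/21968 = 53455/21968
46 + 1/(53455/21968) = 46 + 21968/53455 = 2480898/53455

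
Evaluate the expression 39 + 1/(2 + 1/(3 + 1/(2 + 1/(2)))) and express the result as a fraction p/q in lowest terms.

1538/39

a_0 = 39: 39/1
a_1 = 2: 79/2
a_2 = 3: 276/7
a_3 = 2: 631/16
a_4 = 2: 1538/39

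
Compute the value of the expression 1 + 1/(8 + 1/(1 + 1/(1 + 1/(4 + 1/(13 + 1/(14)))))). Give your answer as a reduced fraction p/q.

Collapse the nested fraction from the inside out:
Start with 14.
13 + 1/(14/1) = 13 + 1/14 = 183/14
4 + 1/(183/14) = 4 + 14/183 = 746/183
1 + 1/(746/183) = 1 + 183/746 = 929/746
1 + 1/(929/746) = 1 + 746/929 = 1675/929
8 + 1/(1675/929) = 8 + 929/1675 = 14329/1675
1 + 1/(14329/1675) = 1 + 1675/14329 = 16004/14329

16004/14329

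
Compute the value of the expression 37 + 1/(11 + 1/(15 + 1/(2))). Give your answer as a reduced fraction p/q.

12722/343

a_0 = 37: 37/1
a_1 = 11: 408/11
a_2 = 15: 6157/166
a_3 = 2: 12722/343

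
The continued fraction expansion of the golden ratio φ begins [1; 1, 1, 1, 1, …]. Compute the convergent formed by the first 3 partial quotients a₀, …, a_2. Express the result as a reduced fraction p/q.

3/2

Start with 1.
1 + 1/(1/1) = 1 + 1/1 = 2/1
1 + 1/(2/1) = 1 + 1/2 = 3/2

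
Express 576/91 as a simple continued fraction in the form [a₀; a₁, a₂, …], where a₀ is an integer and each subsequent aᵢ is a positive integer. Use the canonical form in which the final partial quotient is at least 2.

[6; 3, 30]

576 = 6·91 + 30, so a_0 = 6
91 = 3·30 + 1, so a_1 = 3
30 = 30·1 + 0, so a_2 = 30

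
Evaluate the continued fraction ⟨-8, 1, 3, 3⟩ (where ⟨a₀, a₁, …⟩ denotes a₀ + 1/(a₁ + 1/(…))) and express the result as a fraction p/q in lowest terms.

-94/13

Collapse the nested fraction from the inside out:
Start with 3.
3 + 1/(3/1) = 3 + 1/3 = 10/3
1 + 1/(10/3) = 1 + 3/10 = 13/10
-8 + 1/(13/10) = -8 + 10/13 = -94/13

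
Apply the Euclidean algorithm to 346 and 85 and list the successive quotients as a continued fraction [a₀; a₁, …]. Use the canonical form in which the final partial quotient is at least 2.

⌊346/85⌋ = 4, remainder 6
⌊85/6⌋ = 14, remainder 1
⌊6/1⌋ = 6, remainder 0

[4; 14, 6]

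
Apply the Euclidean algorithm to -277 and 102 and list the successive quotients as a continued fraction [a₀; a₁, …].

Run the Euclidean algorithm, recording each quotient:
-277 ÷ 102 → quotient -3, remainder 29
102 ÷ 29 → quotient 3, remainder 15
29 ÷ 15 → quotient 1, remainder 14
15 ÷ 14 → quotient 1, remainder 1
14 ÷ 1 → quotient 14, remainder 0

[-3; 3, 1, 1, 14]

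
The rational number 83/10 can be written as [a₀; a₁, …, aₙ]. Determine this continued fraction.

83 = 8·10 + 3, so a_0 = 8
10 = 3·3 + 1, so a_1 = 3
3 = 3·1 + 0, so a_2 = 3

[8; 3, 3]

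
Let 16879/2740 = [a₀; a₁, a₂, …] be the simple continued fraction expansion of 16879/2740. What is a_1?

16879 ÷ 2740 → quotient 6, remainder 439
2740 ÷ 439 → quotient 6, remainder 106

6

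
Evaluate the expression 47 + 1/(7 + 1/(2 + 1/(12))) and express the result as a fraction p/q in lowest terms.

Start with 12.
2 + 1/(12/1) = 2 + 1/12 = 25/12
7 + 1/(25/12) = 7 + 12/25 = 187/25
47 + 1/(187/25) = 47 + 25/187 = 8814/187

8814/187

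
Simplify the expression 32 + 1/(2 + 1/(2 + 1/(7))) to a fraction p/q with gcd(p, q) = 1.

a_0 = 32: 32/1
a_1 = 2: 65/2
a_2 = 2: 162/5
a_3 = 7: 1199/37

1199/37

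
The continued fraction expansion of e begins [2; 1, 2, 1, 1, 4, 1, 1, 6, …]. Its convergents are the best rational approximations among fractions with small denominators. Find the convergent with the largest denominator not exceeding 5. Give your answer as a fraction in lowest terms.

a_0 = 2: 2/1  (≤ bound)
a_1 = 1: 3/1  (≤ bound)
a_2 = 2: 8/3  (≤ bound)
a_3 = 1: 11/4  (≤ bound)
a_4 = 1: 19/7  (> 5, stop)

11/4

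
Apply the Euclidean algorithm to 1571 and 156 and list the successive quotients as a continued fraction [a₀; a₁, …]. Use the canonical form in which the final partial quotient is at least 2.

[10; 14, 5, 2]

1571 = 10·156 + 11, so a_0 = 10
156 = 14·11 + 2, so a_1 = 14
11 = 5·2 + 1, so a_2 = 5
2 = 2·1 + 0, so a_3 = 2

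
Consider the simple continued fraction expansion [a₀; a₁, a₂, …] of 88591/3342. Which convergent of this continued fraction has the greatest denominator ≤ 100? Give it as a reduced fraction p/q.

List convergents until the denominator exceeds the bound:
a_0 = 26: 26/1  (≤ bound)
a_1 = 1: 27/1  (≤ bound)
a_2 = 1: 53/2  (≤ bound)
a_3 = 29: 1564/59  (≤ bound)
a_4 = 2: 3181/120  (> 100, stop)

1564/59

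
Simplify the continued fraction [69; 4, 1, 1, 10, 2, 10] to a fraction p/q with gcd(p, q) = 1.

Start with 10.
2 + 1/(10/1) = 2 + 1/10 = 21/10
10 + 1/(21/10) = 10 + 10/21 = 220/21
1 + 1/(220/21) = 1 + 21/220 = 241/220
1 + 1/(241/220) = 1 + 220/241 = 461/241
4 + 1/(461/241) = 4 + 241/461 = 2085/461
69 + 1/(2085/461) = 69 + 461/2085 = 144326/2085

144326/2085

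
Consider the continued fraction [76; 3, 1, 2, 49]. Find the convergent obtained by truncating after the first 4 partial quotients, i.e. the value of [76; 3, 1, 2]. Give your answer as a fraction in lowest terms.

Start with 2.
1 + 1/(2/1) = 1 + 1/2 = 3/2
3 + 1/(3/2) = 3 + 2/3 = 11/3
76 + 1/(11/3) = 76 + 3/11 = 839/11

839/11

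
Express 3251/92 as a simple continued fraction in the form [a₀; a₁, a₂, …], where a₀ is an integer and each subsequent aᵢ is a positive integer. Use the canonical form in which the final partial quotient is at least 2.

[35; 2, 1, 30]

Run the Euclidean algorithm, recording each quotient:
⌊3251/92⌋ = 35, remainder 31
⌊92/31⌋ = 2, remainder 30
⌊31/30⌋ = 1, remainder 1
⌊30/1⌋ = 30, remainder 0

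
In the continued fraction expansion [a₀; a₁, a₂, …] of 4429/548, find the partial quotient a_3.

4429 ÷ 548 → quotient 8, remainder 45
548 ÷ 45 → quotient 12, remainder 8
45 ÷ 8 → quotient 5, remainder 5
8 ÷ 5 → quotient 1, remainder 3

1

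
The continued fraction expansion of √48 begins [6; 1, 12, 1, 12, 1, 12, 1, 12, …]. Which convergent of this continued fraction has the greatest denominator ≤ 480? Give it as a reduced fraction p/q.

List convergents until the denominator exceeds the bound:
a_0 = 6: 6/1  (≤ bound)
a_1 = 1: 7/1  (≤ bound)
a_2 = 12: 90/13  (≤ bound)
a_3 = 1: 97/14  (≤ bound)
a_4 = 12: 1254/181  (≤ bound)
a_5 = 1: 1351/195  (≤ bound)
a_6 = 12: 17466/2521  (> 480, stop)

1351/195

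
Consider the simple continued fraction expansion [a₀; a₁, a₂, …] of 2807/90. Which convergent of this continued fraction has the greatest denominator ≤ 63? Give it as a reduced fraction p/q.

1154/37

List convergents until the denominator exceeds the bound:
a_0 = 31: 31/1  (≤ bound)
a_1 = 5: 156/5  (≤ bound)
a_2 = 3: 499/16  (≤ bound)
a_3 = 2: 1154/37  (≤ bound)
a_4 = 2: 2807/90  (> 63, stop)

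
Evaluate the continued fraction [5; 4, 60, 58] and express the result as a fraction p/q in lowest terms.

a_0 = 5: 5/1
a_1 = 4: 21/4
a_2 = 60: 1265/241
a_3 = 58: 73391/13982

73391/13982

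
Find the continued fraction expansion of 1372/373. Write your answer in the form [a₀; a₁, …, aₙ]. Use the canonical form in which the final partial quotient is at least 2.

[3; 1, 2, 9, 4, 3]

1372 = 3·373 + 253, so a_0 = 3
373 = 1·253 + 120, so a_1 = 1
253 = 2·120 + 13, so a_2 = 2
120 = 9·13 + 3, so a_3 = 9
13 = 4·3 + 1, so a_4 = 4
3 = 3·1 + 0, so a_5 = 3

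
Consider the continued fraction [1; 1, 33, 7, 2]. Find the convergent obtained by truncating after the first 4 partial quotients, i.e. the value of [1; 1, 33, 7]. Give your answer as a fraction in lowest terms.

471/239

Start with 7.
33 + 1/(7/1) = 33 + 1/7 = 232/7
1 + 1/(232/7) = 1 + 7/232 = 239/232
1 + 1/(239/232) = 1 + 232/239 = 471/239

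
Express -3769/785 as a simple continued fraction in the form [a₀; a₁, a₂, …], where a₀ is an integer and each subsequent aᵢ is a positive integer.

[-5; 5, 31, 5]

Repeatedly divide and take the remainder:
-3769 = -5·785 + 156, so a_0 = -5
785 = 5·156 + 5, so a_1 = 5
156 = 31·5 + 1, so a_2 = 31
5 = 5·1 + 0, so a_3 = 5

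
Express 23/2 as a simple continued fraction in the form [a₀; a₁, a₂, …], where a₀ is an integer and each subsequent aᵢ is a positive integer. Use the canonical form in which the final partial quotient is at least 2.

⌊23/2⌋ = 11, remainder 1
⌊2/1⌋ = 2, remainder 0

[11; 2]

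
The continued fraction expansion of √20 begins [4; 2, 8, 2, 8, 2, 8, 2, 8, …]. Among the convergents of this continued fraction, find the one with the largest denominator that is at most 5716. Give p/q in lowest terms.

List convergents until the denominator exceeds the bound:
a_0 = 4: 4/1  (≤ bound)
a_1 = 2: 9/2  (≤ bound)
a_2 = 8: 76/17  (≤ bound)
a_3 = 2: 161/36  (≤ bound)
a_4 = 8: 1364/305  (≤ bound)
a_5 = 2: 2889/646  (≤ bound)
a_6 = 8: 24476/5473  (≤ bound)
a_7 = 2: 51841/11592  (> 5716, stop)

24476/5473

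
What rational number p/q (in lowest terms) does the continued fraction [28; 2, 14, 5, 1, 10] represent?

a_0 = 28: 28/1
a_1 = 2: 57/2
a_2 = 14: 826/29
a_3 = 5: 4187/147
a_4 = 1: 5013/176
a_5 = 10: 54317/1907

54317/1907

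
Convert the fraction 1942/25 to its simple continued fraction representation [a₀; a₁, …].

1942 = 77·25 + 17, so a_0 = 77
25 = 1·17 + 8, so a_1 = 1
17 = 2·8 + 1, so a_2 = 2
8 = 8·1 + 0, so a_3 = 8

[77; 1, 2, 8]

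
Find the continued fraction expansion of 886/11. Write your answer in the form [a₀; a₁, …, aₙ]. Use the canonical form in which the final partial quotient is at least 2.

Apply division with remainder until the remainder is 0:
886 = 80·11 + 6, so a_0 = 80
11 = 1·6 + 5, so a_1 = 1
6 = 1·5 + 1, so a_2 = 1
5 = 5·1 + 0, so a_3 = 5

[80; 1, 1, 5]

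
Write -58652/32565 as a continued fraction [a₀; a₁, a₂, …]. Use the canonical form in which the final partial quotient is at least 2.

⌊-58652/32565⌋ = -2, remainder 6478
⌊32565/6478⌋ = 5, remainder 175
⌊6478/175⌋ = 37, remainder 3
⌊175/3⌋ = 58, remainder 1
⌊3/1⌋ = 3, remainder 0

[-2; 5, 37, 58, 3]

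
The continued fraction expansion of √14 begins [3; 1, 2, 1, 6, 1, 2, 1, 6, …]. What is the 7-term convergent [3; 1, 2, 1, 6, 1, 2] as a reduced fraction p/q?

Start with 2.
1 + 1/(2/1) = 1 + 1/2 = 3/2
6 + 1/(3/2) = 6 + 2/3 = 20/3
1 + 1/(20/3) = 1 + 3/20 = 23/20
2 + 1/(23/20) = 2 + 20/23 = 66/23
1 + 1/(66/23) = 1 + 23/66 = 89/66
3 + 1/(89/66) = 3 + 66/89 = 333/89

333/89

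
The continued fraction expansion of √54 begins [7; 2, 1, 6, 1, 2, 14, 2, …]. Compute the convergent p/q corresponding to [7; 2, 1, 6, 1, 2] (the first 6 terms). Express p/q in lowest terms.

Start with 2.
1 + 1/(2/1) = 1 + 1/2 = 3/2
6 + 1/(3/2) = 6 + 2/3 = 20/3
1 + 1/(20/3) = 1 + 3/20 = 23/20
2 + 1/(23/20) = 2 + 20/23 = 66/23
7 + 1/(66/23) = 7 + 23/66 = 485/66

485/66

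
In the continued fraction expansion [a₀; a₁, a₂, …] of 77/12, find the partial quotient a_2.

2

Repeatedly divide and take the remainder:
77 = 6·12 + 5, so a_0 = 6
12 = 2·5 + 2, so a_1 = 2
5 = 2·2 + 1, so a_2 = 2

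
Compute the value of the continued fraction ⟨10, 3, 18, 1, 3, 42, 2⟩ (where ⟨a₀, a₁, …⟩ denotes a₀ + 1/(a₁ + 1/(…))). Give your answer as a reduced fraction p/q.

Compute successive convergents:
a_0 = 10: 10/1
a_1 = 3: 31/3
a_2 = 18: 568/55
a_3 = 1: 599/58
a_4 = 3: 2365/229
a_5 = 42: 99929/9676
a_6 = 2: 202223/19581

202223/19581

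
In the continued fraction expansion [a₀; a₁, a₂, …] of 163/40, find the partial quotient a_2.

Apply division with remainder until the remainder is 0:
⌊163/40⌋ = 4, remainder 3
⌊40/3⌋ = 13, remainder 1
⌊3/1⌋ = 3, remainder 0

3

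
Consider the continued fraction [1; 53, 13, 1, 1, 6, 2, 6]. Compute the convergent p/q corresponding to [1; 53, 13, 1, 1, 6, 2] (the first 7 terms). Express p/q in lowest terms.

20494/20115

Collapse the nested fraction from the inside out:
Start with 2.
6 + 1/(2/1) = 6 + 1/2 = 13/2
1 + 1/(13/2) = 1 + 2/13 = 15/13
1 + 1/(15/13) = 1 + 13/15 = 28/15
13 + 1/(28/15) = 13 + 15/28 = 379/28
53 + 1/(379/28) = 53 + 28/379 = 20115/379
1 + 1/(20115/379) = 1 + 379/20115 = 20494/20115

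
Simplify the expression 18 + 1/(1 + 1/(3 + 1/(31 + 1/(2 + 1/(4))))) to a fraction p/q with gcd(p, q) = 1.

Compute successive convergents:
a_0 = 18: 18/1
a_1 = 1: 19/1
a_2 = 3: 75/4
a_3 = 31: 2344/125
a_4 = 2: 4763/254
a_5 = 4: 21396/1141

21396/1141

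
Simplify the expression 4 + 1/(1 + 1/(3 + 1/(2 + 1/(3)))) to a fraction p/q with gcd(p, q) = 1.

Collapse the nested fraction from the inside out:
Start with 3.
2 + 1/(3/1) = 2 + 1/3 = 7/3
3 + 1/(7/3) = 3 + 3/7 = 24/7
1 + 1/(24/7) = 1 + 7/24 = 31/24
4 + 1/(31/24) = 4 + 24/31 = 148/31

148/31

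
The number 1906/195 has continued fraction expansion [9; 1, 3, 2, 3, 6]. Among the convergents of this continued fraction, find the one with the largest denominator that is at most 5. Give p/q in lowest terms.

a_0 = 9: 9/1  (≤ bound)
a_1 = 1: 10/1  (≤ bound)
a_2 = 3: 39/4  (≤ bound)
a_3 = 2: 88/9  (> 5, stop)

39/4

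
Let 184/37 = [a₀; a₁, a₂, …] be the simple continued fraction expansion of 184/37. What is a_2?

184 = 4·37 + 36, so a_0 = 4
37 = 1·36 + 1, so a_1 = 1
36 = 36·1 + 0, so a_2 = 36

36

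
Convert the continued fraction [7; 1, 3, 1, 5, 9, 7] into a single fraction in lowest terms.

14737/1891

Collapse the nested fraction from the inside out:
Start with 7.
9 + 1/(7/1) = 9 + 1/7 = 64/7
5 + 1/(64/7) = 5 + 7/64 = 327/64
1 + 1/(327/64) = 1 + 64/327 = 391/327
3 + 1/(391/327) = 3 + 327/391 = 1500/391
1 + 1/(1500/391) = 1 + 391/1500 = 1891/1500
7 + 1/(1891/1500) = 7 + 1500/1891 = 14737/1891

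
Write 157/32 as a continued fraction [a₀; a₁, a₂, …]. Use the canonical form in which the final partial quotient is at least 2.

157 ÷ 32 → quotient 4, remainder 29
32 ÷ 29 → quotient 1, remainder 3
29 ÷ 3 → quotient 9, remainder 2
3 ÷ 2 → quotient 1, remainder 1
2 ÷ 1 → quotient 2, remainder 0

[4; 1, 9, 1, 2]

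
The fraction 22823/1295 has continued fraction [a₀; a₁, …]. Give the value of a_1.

22823 = 17·1295 + 808, so a_0 = 17
1295 = 1·808 + 487, so a_1 = 1

1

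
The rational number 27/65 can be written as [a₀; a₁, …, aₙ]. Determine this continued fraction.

⌊27/65⌋ = 0, remainder 27
⌊65/27⌋ = 2, remainder 11
⌊27/11⌋ = 2, remainder 5
⌊11/5⌋ = 2, remainder 1
⌊5/1⌋ = 5, remainder 0

[0; 2, 2, 2, 5]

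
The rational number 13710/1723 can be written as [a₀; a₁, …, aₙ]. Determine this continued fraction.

[7; 1, 22, 3, 1, 1, 10]

13710 ÷ 1723 → quotient 7, remainder 1649
1723 ÷ 1649 → quotient 1, remainder 74
1649 ÷ 74 → quotient 22, remainder 21
74 ÷ 21 → quotient 3, remainder 11
21 ÷ 11 → quotient 1, remainder 10
11 ÷ 10 → quotient 1, remainder 1
10 ÷ 1 → quotient 10, remainder 0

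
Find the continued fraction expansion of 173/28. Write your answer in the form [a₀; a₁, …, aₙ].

[6; 5, 1, 1, 2]

173 = 6·28 + 5, so a_0 = 6
28 = 5·5 + 3, so a_1 = 5
5 = 1·3 + 2, so a_2 = 1
3 = 1·2 + 1, so a_3 = 1
2 = 2·1 + 0, so a_4 = 2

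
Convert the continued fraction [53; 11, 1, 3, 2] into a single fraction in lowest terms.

Use the convergent recurrence hₖ = aₖ·hₖ₋₁ + hₖ₋₂ (and likewise for the denominators kₖ):
a_0 = 53: 53/1
a_1 = 11: 584/11
a_2 = 1: 637/12
a_3 = 3: 2495/47
a_4 = 2: 5627/106

5627/106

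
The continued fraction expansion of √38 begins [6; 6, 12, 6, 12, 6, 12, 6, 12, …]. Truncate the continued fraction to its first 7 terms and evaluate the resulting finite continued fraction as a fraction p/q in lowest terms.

2463306/399601

a_0 = 6: 6/1
a_1 = 6: 37/6
a_2 = 12: 450/73
a_3 = 6: 2737/444
a_4 = 12: 33294/5401
a_5 = 6: 202501/32850
a_6 = 12: 2463306/399601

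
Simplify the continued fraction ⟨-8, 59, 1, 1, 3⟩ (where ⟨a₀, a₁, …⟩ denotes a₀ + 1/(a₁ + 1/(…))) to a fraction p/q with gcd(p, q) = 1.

-3329/417

Compute successive convergents:
a_0 = -8: -8/1
a_1 = 59: -471/59
a_2 = 1: -479/60
a_3 = 1: -950/119
a_4 = 3: -3329/417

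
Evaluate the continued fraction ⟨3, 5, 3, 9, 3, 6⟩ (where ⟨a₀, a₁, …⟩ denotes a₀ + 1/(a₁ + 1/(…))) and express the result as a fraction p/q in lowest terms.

a_0 = 3: 3/1
a_1 = 5: 16/5
a_2 = 3: 51/16
a_3 = 9: 475/149
a_4 = 3: 1476/463
a_5 = 6: 9331/2927

9331/2927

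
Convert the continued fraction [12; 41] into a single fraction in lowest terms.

Start with 41.
12 + 1/(41/1) = 12 + 1/41 = 493/41

493/41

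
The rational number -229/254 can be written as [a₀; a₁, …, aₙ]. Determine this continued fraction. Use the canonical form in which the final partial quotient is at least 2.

-229 ÷ 254 → quotient -1, remainder 25
254 ÷ 25 → quotient 10, remainder 4
25 ÷ 4 → quotient 6, remainder 1
4 ÷ 1 → quotient 4, remainder 0

[-1; 10, 6, 4]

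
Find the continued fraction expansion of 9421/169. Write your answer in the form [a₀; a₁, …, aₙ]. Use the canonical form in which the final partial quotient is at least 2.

Repeatedly divide and take the remainder:
9421 ÷ 169 → quotient 55, remainder 126
169 ÷ 126 → quotient 1, remainder 43
126 ÷ 43 → quotient 2, remainder 40
43 ÷ 40 → quotient 1, remainder 3
40 ÷ 3 → quotient 13, remainder 1
3 ÷ 1 → quotient 3, remainder 0

[55; 1, 2, 1, 13, 3]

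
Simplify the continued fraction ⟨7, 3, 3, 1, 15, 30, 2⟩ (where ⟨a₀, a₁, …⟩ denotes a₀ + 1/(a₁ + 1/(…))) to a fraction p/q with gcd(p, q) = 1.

91568/12531

Build up convergents one term at a time:
a_0 = 7: 7/1
a_1 = 3: 22/3
a_2 = 3: 73/10
a_3 = 1: 95/13
a_4 = 15: 1498/205
a_5 = 30: 45035/6163
a_6 = 2: 91568/12531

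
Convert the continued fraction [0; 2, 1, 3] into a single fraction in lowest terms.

4/11

Build up convergents one term at a time:
a_0 = 0: 0/1
a_1 = 2: 1/2
a_2 = 1: 1/3
a_3 = 3: 4/11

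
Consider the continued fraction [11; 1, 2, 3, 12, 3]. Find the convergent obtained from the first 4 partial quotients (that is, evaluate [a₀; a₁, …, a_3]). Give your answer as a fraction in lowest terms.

Build up convergents one term at a time:
a_0 = 11: 11/1
a_1 = 1: 12/1
a_2 = 2: 35/3
a_3 = 3: 117/10

117/10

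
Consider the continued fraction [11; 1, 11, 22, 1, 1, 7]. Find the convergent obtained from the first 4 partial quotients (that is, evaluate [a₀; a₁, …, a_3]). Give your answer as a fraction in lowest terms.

a_0 = 11: 11/1
a_1 = 1: 12/1
a_2 = 11: 143/12
a_3 = 22: 3158/265

3158/265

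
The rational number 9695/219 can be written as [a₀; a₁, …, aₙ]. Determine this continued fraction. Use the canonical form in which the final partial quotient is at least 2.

Repeatedly divide and take the remainder:
⌊9695/219⌋ = 44, remainder 59
⌊219/59⌋ = 3, remainder 42
⌊59/42⌋ = 1, remainder 17
⌊42/17⌋ = 2, remainder 8
⌊17/8⌋ = 2, remainder 1
⌊8/1⌋ = 8, remainder 0

[44; 3, 1, 2, 2, 8]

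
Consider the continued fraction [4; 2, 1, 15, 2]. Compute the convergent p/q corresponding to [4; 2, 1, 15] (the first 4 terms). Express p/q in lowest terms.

204/47

a_0 = 4: 4/1
a_1 = 2: 9/2
a_2 = 1: 13/3
a_3 = 15: 204/47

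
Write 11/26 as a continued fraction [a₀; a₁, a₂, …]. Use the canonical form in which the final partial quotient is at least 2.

[0; 2, 2, 1, 3]

Apply division with remainder until the remainder is 0:
11 = 0·26 + 11, so a_0 = 0
26 = 2·11 + 4, so a_1 = 2
11 = 2·4 + 3, so a_2 = 2
4 = 1·3 + 1, so a_3 = 1
3 = 3·1 + 0, so a_4 = 3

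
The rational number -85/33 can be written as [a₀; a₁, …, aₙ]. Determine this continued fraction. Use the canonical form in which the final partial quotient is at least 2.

[-3; 2, 2, 1, 4]

⌊-85/33⌋ = -3, remainder 14
⌊33/14⌋ = 2, remainder 5
⌊14/5⌋ = 2, remainder 4
⌊5/4⌋ = 1, remainder 1
⌊4/1⌋ = 4, remainder 0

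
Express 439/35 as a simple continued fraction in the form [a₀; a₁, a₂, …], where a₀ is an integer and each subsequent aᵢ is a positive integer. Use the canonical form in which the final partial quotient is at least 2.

439 = 12·35 + 19, so a_0 = 12
35 = 1·19 + 16, so a_1 = 1
19 = 1·16 + 3, so a_2 = 1
16 = 5·3 + 1, so a_3 = 5
3 = 3·1 + 0, so a_4 = 3

[12; 1, 1, 5, 3]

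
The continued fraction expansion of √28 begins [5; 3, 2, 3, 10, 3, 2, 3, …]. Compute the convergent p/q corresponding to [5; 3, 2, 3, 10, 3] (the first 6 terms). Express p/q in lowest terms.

4048/765

a_0 = 5: 5/1
a_1 = 3: 16/3
a_2 = 2: 37/7
a_3 = 3: 127/24
a_4 = 10: 1307/247
a_5 = 3: 4048/765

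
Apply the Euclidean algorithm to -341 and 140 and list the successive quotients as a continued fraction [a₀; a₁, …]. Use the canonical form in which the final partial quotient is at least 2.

[-3; 1, 1, 3, 2, 1, 1, 3]

-341 ÷ 140 → quotient -3, remainder 79
140 ÷ 79 → quotient 1, remainder 61
79 ÷ 61 → quotient 1, remainder 18
61 ÷ 18 → quotient 3, remainder 7
18 ÷ 7 → quotient 2, remainder 4
7 ÷ 4 → quotient 1, remainder 3
4 ÷ 3 → quotient 1, remainder 1
3 ÷ 1 → quotient 3, remainder 0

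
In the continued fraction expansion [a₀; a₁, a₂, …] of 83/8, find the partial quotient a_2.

1

83 = 10·8 + 3, so a_0 = 10
8 = 2·3 + 2, so a_1 = 2
3 = 1·2 + 1, so a_2 = 1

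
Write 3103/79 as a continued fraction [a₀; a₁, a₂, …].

[39; 3, 1, 1, 2, 4]

Apply division with remainder until the remainder is 0:
3103 ÷ 79 → quotient 39, remainder 22
79 ÷ 22 → quotient 3, remainder 13
22 ÷ 13 → quotient 1, remainder 9
13 ÷ 9 → quotient 1, remainder 4
9 ÷ 4 → quotient 2, remainder 1
4 ÷ 1 → quotient 4, remainder 0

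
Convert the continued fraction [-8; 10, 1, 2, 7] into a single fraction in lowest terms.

-1858/235

Starting at the tail and folding back:
Start with 7.
2 + 1/(7/1) = 2 + 1/7 = 15/7
1 + 1/(15/7) = 1 + 7/15 = 22/15
10 + 1/(22/15) = 10 + 15/22 = 235/22
-8 + 1/(235/22) = -8 + 22/235 = -1858/235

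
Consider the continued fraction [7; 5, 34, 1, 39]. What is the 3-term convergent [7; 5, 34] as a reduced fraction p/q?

a_0 = 7: 7/1
a_1 = 5: 36/5
a_2 = 34: 1231/171

1231/171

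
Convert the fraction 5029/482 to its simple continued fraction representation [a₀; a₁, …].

Apply division with remainder until the remainder is 0:
5029 = 10·482 + 209, so a_0 = 10
482 = 2·209 + 64, so a_1 = 2
209 = 3·64 + 17, so a_2 = 3
64 = 3·17 + 13, so a_3 = 3
17 = 1·13 + 4, so a_4 = 1
13 = 3·4 + 1, so a_5 = 3
4 = 4·1 + 0, so a_6 = 4

[10; 2, 3, 3, 1, 3, 4]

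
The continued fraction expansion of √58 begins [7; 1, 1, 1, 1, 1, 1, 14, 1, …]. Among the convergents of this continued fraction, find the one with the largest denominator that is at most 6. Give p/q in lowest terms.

38/5

List convergents until the denominator exceeds the bound:
a_0 = 7: 7/1  (≤ bound)
a_1 = 1: 8/1  (≤ bound)
a_2 = 1: 15/2  (≤ bound)
a_3 = 1: 23/3  (≤ bound)
a_4 = 1: 38/5  (≤ bound)
a_5 = 1: 61/8  (> 6, stop)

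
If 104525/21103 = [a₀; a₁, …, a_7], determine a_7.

2

Run the Euclidean algorithm, recording each quotient:
⌊104525/21103⌋ = 4, remainder 20113
⌊21103/20113⌋ = 1, remainder 990
⌊20113/990⌋ = 20, remainder 313
⌊990/313⌋ = 3, remainder 51
⌊313/51⌋ = 6, remainder 7
⌊51/7⌋ = 7, remainder 2
⌊7/2⌋ = 3, remainder 1
⌊2/1⌋ = 2, remainder 0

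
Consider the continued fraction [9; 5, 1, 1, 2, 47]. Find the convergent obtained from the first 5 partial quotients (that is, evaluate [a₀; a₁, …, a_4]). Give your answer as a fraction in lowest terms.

Start with 2.
1 + 1/(2/1) = 1 + 1/2 = 3/2
1 + 1/(3/2) = 1 + 2/3 = 5/3
5 + 1/(5/3) = 5 + 3/5 = 28/5
9 + 1/(28/5) = 9 + 5/28 = 257/28

257/28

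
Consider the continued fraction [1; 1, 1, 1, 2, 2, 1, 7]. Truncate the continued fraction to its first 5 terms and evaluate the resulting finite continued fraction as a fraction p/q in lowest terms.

13/8

Collapse the nested fraction from the inside out:
Start with 2.
1 + 1/(2/1) = 1 + 1/2 = 3/2
1 + 1/(3/2) = 1 + 2/3 = 5/3
1 + 1/(5/3) = 1 + 3/5 = 8/5
1 + 1/(8/5) = 1 + 5/8 = 13/8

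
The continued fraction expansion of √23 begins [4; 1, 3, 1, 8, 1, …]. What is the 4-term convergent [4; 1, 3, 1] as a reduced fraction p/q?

Start with 1.
3 + 1/(1/1) = 3 + 1/1 = 4/1
1 + 1/(4/1) = 1 + 1/4 = 5/4
4 + 1/(5/4) = 4 + 4/5 = 24/5

24/5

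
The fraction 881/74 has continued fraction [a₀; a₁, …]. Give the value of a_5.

3

881 ÷ 74 → quotient 11, remainder 67
74 ÷ 67 → quotient 1, remainder 7
67 ÷ 7 → quotient 9, remainder 4
7 ÷ 4 → quotient 1, remainder 3
4 ÷ 3 → quotient 1, remainder 1
3 ÷ 1 → quotient 3, remainder 0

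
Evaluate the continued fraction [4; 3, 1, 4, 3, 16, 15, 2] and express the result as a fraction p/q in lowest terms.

131991/30967

a_0 = 4: 4/1
a_1 = 3: 13/3
a_2 = 1: 17/4
a_3 = 4: 81/19
a_4 = 3: 260/61
a_5 = 16: 4241/995
a_6 = 15: 63875/14986
a_7 = 2: 131991/30967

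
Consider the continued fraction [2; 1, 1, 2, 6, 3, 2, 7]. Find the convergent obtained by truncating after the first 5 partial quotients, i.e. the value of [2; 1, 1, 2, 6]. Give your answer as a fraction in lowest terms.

Start with 6.
2 + 1/(6/1) = 2 + 1/6 = 13/6
1 + 1/(13/6) = 1 + 6/13 = 19/13
1 + 1/(19/13) = 1 + 13/19 = 32/19
2 + 1/(32/19) = 2 + 19/32 = 83/32

83/32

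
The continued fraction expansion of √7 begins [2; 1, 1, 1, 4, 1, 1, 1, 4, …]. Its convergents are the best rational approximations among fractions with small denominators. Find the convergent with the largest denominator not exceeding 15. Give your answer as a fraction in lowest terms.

37/14

List convergents until the denominator exceeds the bound:
a_0 = 2: 2/1  (≤ bound)
a_1 = 1: 3/1  (≤ bound)
a_2 = 1: 5/2  (≤ bound)
a_3 = 1: 8/3  (≤ bound)
a_4 = 4: 37/14  (≤ bound)
a_5 = 1: 45/17  (> 15, stop)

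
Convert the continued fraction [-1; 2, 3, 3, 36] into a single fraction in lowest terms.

-472/835

Start with 36.
3 + 1/(36/1) = 3 + 1/36 = 109/36
3 + 1/(109/36) = 3 + 36/109 = 363/109
2 + 1/(363/109) = 2 + 109/363 = 835/363
-1 + 1/(835/363) = -1 + 363/835 = -472/835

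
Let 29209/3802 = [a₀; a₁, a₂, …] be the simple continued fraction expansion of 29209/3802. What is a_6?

Repeatedly divide and take the remainder:
29209 ÷ 3802 → quotient 7, remainder 2595
3802 ÷ 2595 → quotient 1, remainder 1207
2595 ÷ 1207 → quotient 2, remainder 181
1207 ÷ 181 → quotient 6, remainder 121
181 ÷ 121 → quotient 1, remainder 60
121 ÷ 60 → quotient 2, remainder 1
60 ÷ 1 → quotient 60, remainder 0

60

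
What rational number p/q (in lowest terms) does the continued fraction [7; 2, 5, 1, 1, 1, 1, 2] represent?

1186/159

a_0 = 7: 7/1
a_1 = 2: 15/2
a_2 = 5: 82/11
a_3 = 1: 97/13
a_4 = 1: 179/24
a_5 = 1: 276/37
a_6 = 1: 455/61
a_7 = 2: 1186/159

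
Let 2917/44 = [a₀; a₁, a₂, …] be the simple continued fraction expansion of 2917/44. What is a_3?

Repeatedly divide and take the remainder:
⌊2917/44⌋ = 66, remainder 13
⌊44/13⌋ = 3, remainder 5
⌊13/5⌋ = 2, remainder 3
⌊5/3⌋ = 1, remainder 2

1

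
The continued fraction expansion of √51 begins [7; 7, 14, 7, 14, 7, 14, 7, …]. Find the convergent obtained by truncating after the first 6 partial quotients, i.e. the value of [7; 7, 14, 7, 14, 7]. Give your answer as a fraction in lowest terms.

Work from the innermost term outward:
Start with 7.
14 + 1/(7/1) = 14 + 1/7 = 99/7
7 + 1/(99/7) = 7 + 7/99 = 700/99
14 + 1/(700/99) = 14 + 99/700 = 9899/700
7 + 1/(9899/700) = 7 + 700/9899 = 69993/9899
7 + 1/(69993/9899) = 7 + 9899/69993 = 499850/69993

499850/69993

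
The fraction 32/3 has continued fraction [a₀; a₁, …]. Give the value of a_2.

Apply division with remainder until the remainder is 0:
⌊32/3⌋ = 10, remainder 2
⌊3/2⌋ = 1, remainder 1
⌊2/1⌋ = 2, remainder 0

2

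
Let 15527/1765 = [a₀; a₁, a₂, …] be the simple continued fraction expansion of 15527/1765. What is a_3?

15527 = 8·1765 + 1407, so a_0 = 8
1765 = 1·1407 + 358, so a_1 = 1
1407 = 3·358 + 333, so a_2 = 3
358 = 1·333 + 25, so a_3 = 1

1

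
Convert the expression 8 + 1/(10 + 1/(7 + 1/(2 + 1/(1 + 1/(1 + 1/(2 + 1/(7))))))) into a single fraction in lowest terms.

58197/7186

a_0 = 8: 8/1
a_1 = 10: 81/10
a_2 = 7: 575/71
a_3 = 2: 1231/152
a_4 = 1: 1806/223
a_5 = 1: 3037/375
a_6 = 2: 7880/973
a_7 = 7: 58197/7186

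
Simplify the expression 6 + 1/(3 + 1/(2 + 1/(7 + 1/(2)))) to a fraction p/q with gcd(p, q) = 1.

a_0 = 6: 6/1
a_1 = 3: 19/3
a_2 = 2: 44/7
a_3 = 7: 327/52
a_4 = 2: 698/111

698/111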